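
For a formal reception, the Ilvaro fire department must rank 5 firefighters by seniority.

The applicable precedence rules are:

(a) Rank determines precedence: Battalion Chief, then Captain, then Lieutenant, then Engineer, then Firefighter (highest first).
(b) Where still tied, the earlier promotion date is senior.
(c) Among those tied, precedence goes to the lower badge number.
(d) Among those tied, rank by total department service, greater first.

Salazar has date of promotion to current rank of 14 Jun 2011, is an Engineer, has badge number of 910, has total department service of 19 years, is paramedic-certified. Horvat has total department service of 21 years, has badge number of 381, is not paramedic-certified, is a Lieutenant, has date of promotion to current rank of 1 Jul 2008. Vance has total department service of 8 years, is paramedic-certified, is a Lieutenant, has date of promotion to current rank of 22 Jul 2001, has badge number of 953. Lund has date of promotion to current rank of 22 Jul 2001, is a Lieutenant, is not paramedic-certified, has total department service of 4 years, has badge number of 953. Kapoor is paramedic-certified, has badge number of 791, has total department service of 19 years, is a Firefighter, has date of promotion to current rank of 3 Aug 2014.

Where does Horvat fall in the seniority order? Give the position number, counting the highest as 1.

3

By rank: Vance, Lund and Horvat (Lieutenant); then Salazar (Engineer); then Kapoor (Firefighter).
Among Vance, Lund and Horvat, by date of promotion to current rank (earlier first): Vance and Lund (22 Jul 2001) before Horvat (1 Jul 2008).
Vance and Lund both have badge number 953, so the next rule applies.
Among Vance and Lund, by total department service (higher first): Vance (8 years) before Lund (4 years).
Order: Vance, Lund, Horvat, Salazar, Kapoor. So position 3.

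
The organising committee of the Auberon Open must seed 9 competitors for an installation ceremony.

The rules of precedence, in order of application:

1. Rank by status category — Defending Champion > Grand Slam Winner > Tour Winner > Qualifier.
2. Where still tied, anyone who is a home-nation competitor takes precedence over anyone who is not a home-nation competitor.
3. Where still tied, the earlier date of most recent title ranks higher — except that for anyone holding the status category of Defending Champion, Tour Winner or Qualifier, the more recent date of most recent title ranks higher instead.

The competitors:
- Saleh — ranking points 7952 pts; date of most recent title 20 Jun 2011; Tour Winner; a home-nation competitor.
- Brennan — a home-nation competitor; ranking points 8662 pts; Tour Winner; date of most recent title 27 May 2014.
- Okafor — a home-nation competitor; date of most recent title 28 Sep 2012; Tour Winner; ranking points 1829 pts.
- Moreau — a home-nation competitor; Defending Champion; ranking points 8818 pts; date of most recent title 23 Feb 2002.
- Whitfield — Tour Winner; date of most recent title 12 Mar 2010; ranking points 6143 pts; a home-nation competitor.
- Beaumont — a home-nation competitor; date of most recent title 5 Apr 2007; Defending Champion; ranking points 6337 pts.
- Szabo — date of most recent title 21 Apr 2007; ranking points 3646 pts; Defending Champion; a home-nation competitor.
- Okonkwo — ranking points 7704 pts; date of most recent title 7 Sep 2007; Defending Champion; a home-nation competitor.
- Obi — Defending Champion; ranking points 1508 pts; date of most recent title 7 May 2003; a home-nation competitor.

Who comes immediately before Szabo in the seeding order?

Okonkwo

By status category: Okonkwo, Szabo, Beaumont, Obi and Moreau (Defending Champion); then Brennan, Okafor, Saleh and Whitfield (Tour Winner).
Okonkwo, Szabo, Beaumont, Obi and Moreau are each a home-nation competitor, so the next rule applies.
Among Okonkwo, Szabo, Beaumont, Obi and Moreau, by date of most recent title (later first) (reversed rule for this group): Okonkwo (7 Sep 2007) before Szabo (21 Apr 2007) before Beaumont (5 Apr 2007) before Obi (7 May 2003) before Moreau (23 Feb 2002).
Brennan, Okafor, Saleh and Whitfield are each a home-nation competitor, so the next rule applies.
Among Brennan, Okafor, Saleh and Whitfield, by date of most recent title (later first) (reversed rule for this group): Brennan (27 May 2014) before Okafor (28 Sep 2012) before Saleh (20 Jun 2011) before Whitfield (12 Mar 2010).
Order: Okonkwo, Szabo, Beaumont, Obi, Moreau, Brennan, Okafor, Saleh, Whitfield.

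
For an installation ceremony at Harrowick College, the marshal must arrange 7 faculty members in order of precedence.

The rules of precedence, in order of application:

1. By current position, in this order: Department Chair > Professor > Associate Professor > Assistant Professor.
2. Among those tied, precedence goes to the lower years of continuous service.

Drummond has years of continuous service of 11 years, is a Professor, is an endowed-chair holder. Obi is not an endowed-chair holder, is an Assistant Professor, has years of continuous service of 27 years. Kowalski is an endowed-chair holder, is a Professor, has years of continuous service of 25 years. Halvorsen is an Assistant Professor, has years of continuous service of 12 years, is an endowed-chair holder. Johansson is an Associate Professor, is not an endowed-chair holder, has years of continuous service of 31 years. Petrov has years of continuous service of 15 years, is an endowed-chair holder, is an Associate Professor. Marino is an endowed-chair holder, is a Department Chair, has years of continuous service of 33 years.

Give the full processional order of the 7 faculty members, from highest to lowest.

By current position: Marino (Department Chair); then Drummond and Kowalski (Professor); then Petrov and Johansson (Associate Professor); then Halvorsen and Obi (Assistant Professor).
Among Drummond and Kowalski, by years of continuous service (lower first): Drummond (11 years) before Kowalski (25 years).
Among Petrov and Johansson, by years of continuous service (lower first): Petrov (15 years) before Johansson (31 years).
Among Halvorsen and Obi, by years of continuous service (lower first): Halvorsen (12 years) before Obi (27 years).
Full order: Marino, Drummond, Kowalski, Petrov, Johansson, Halvorsen, Obi.

Marino, Drummond, Kowalski, Petrov, Johansson, Halvorsen, Obi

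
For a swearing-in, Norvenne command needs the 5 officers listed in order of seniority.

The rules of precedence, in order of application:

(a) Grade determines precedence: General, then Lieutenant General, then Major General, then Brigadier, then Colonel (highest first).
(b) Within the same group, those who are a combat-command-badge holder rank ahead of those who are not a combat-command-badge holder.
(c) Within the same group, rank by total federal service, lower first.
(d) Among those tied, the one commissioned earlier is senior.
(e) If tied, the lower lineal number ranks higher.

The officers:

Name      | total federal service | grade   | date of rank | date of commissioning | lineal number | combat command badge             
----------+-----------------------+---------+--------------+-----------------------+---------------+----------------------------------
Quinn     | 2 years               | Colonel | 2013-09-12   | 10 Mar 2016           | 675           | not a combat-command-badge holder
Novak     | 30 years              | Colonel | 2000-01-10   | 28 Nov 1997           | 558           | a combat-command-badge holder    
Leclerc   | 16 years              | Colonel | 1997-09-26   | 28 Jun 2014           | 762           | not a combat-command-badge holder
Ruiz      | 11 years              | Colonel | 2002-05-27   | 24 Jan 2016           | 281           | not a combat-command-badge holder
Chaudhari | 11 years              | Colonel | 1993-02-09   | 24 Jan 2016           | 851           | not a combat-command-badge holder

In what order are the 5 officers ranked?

By grade: Novak, Quinn, Ruiz, Chaudhari and Leclerc (Colonel).
Among Novak, Quinn, Ruiz, Chaudhari and Leclerc, a combat-command-badge holder before not a combat-command-badge holder: Novak (a combat-command-badge holder) before Quinn, Ruiz, Chaudhari and Leclerc (not a combat-command-badge holder).
Among Quinn, Ruiz, Chaudhari and Leclerc, by total federal service (lower first): Quinn (2 years) before Ruiz and Chaudhari (11 years) before Leclerc (16 years).
Ruiz and Chaudhari both have date of commissioning 24 Jan 2016, so the next rule applies.
Among Ruiz and Chaudhari, by lineal number (lower first): Ruiz (281) before Chaudhari (851).
Full order: Novak, Quinn, Ruiz, Chaudhari, Leclerc.

Novak, Quinn, Ruiz, Chaudhari, Leclerc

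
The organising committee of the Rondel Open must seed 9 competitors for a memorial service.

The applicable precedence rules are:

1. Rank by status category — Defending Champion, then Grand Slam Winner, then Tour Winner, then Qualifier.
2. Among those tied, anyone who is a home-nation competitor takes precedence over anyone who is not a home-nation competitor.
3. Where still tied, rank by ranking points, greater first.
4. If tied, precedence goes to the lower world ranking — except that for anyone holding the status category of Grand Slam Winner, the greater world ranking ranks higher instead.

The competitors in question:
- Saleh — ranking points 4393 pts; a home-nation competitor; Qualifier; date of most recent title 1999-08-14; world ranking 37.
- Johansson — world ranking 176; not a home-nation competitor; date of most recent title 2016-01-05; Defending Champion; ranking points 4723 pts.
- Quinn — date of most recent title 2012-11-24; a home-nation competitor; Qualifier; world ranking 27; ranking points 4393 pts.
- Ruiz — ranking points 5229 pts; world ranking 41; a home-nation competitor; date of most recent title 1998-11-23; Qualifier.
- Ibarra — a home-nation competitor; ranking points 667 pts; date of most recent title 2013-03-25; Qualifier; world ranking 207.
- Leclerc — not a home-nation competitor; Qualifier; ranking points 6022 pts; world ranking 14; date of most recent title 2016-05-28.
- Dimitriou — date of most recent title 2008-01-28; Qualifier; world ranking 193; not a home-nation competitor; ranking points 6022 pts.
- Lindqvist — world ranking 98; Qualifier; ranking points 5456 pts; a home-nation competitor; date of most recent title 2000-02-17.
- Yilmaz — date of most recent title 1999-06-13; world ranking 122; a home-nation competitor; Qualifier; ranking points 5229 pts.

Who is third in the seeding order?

By status category: Johansson (Defending Champion); then Lindqvist, Ruiz, Yilmaz, Quinn, Saleh, Ibarra, Leclerc and Dimitriou (Qualifier).
Among Lindqvist, Ruiz, Yilmaz, Quinn, Saleh, Ibarra, Leclerc and Dimitriou, a home-nation competitor before not a home-nation competitor: Lindqvist, Ruiz, Yilmaz, Quinn, Saleh and Ibarra (a home-nation competitor) before Leclerc and Dimitriou (not a home-nation competitor).
Among Lindqvist, Ruiz, Yilmaz, Quinn, Saleh and Ibarra, by ranking points (higher first): Lindqvist (5456 pts) before Ruiz and Yilmaz (5229 pts) before Quinn and Saleh (4393 pts) before Ibarra (667 pts).
Among Ruiz and Yilmaz, by world ranking (lower first): Ruiz (41) before Yilmaz (122).
Among Quinn and Saleh, by world ranking (lower first): Quinn (27) before Saleh (37).
Leclerc and Dimitriou both have ranking points 6022 pts, so the next rule applies.
Among Leclerc and Dimitriou, by world ranking (lower first): Leclerc (14) before Dimitriou (193).
Order: Johansson, Lindqvist, Ruiz, Yilmaz, Quinn, Saleh, Ibarra, Leclerc, Dimitriou.

Ruiz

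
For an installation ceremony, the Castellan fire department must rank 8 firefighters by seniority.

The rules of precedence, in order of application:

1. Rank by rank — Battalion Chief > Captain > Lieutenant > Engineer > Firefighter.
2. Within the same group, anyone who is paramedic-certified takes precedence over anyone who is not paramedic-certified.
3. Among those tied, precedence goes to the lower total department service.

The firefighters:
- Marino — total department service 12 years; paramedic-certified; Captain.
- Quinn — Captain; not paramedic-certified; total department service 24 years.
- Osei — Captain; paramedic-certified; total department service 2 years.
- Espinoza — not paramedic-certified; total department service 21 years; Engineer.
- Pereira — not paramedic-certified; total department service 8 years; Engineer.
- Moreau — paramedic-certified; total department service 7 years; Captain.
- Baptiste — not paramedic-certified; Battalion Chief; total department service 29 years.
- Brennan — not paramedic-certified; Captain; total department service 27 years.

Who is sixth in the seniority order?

Brennan

By rank: Baptiste (Battalion Chief); then Osei, Moreau, Marino, Quinn and Brennan (Captain); then Pereira and Espinoza (Engineer).
Among Osei, Moreau, Marino, Quinn and Brennan, paramedic-certified before not paramedic-certified: Osei, Moreau and Marino (paramedic-certified) before Quinn and Brennan (not paramedic-certified).
Among Osei, Moreau and Marino, by total department service (lower first): Osei (2 years) before Moreau (7 years) before Marino (12 years).
Among Quinn and Brennan, by total department service (lower first): Quinn (24 years) before Brennan (27 years).
Pereira and Espinoza are each not paramedic-certified, so the next rule applies.
Among Pereira and Espinoza, by total department service (lower first): Pereira (8 years) before Espinoza (21 years).
Order: Baptiste, Osei, Moreau, Marino, Quinn, Brennan, Pereira, Espinoza.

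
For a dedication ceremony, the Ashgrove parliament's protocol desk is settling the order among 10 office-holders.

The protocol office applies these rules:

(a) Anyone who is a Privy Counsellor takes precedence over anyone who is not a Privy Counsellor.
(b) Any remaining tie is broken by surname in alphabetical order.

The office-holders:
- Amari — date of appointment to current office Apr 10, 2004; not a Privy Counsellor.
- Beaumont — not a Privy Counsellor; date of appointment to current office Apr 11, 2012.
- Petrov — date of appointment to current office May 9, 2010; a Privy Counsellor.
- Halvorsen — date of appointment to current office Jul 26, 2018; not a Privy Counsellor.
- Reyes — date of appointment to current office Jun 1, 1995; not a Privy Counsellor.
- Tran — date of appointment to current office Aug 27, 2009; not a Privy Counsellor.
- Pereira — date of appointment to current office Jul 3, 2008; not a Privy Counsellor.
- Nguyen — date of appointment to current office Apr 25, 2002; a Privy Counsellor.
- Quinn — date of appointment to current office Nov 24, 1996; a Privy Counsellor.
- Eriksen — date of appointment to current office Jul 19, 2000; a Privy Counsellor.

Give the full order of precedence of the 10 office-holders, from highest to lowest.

Eriksen, Nguyen, Petrov, Quinn, Amari, Beaumont, Halvorsen, Pereira, Reyes, Tran

By the first rule: Eriksen, Nguyen, Petrov and Quinn (each a Privy Counsellor); then Amari, Beaumont, Halvorsen, Pereira, Reyes and Tran (each not a Privy Counsellor).
Among Eriksen, Nguyen, Petrov and Quinn, alphabetically by surname: Eriksen before Nguyen before Petrov before Quinn.
Among Amari, Beaumont, Halvorsen, Pereira, Reyes and Tran, alphabetically by surname: Amari before Beaumont before Halvorsen before Pereira before Reyes before Tran.
Full order: Eriksen, Nguyen, Petrov, Quinn, Amari, Beaumont, Halvorsen, Pereira, Reyes, Tran.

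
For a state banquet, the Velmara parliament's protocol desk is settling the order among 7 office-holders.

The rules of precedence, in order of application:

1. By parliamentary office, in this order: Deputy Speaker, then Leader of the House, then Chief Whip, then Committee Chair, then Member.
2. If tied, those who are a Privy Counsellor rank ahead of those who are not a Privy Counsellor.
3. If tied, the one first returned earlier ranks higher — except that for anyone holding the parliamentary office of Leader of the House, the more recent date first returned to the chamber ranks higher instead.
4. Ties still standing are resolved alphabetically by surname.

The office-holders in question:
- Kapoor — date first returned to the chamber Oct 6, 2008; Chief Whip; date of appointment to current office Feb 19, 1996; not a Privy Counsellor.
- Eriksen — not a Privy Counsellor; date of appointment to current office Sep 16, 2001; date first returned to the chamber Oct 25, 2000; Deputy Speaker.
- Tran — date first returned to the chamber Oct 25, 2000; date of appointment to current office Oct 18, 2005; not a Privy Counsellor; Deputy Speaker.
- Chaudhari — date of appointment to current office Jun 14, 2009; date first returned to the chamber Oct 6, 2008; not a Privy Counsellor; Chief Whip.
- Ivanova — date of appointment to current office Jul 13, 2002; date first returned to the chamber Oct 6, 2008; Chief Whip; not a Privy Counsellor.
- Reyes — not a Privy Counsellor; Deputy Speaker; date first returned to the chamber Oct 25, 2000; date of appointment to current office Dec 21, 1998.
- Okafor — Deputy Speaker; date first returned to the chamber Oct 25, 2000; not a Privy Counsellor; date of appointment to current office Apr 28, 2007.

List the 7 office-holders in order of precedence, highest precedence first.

Eriksen, Okafor, Reyes, Tran, Chaudhari, Ivanova, Kapoor

By parliamentary office: Eriksen, Okafor, Reyes and Tran (Deputy Speaker); then Chaudhari, Ivanova and Kapoor (Chief Whip).
Eriksen, Okafor, Reyes and Tran are each not a Privy Counsellor, so the next rule applies.
Eriksen, Okafor, Reyes and Tran all have date first returned to the chamber Oct 25, 2000, so the next rule applies.
Among Eriksen, Okafor, Reyes and Tran, alphabetically by surname: Eriksen before Okafor before Reyes before Tran.
Chaudhari, Ivanova and Kapoor are each not a Privy Counsellor, so the next rule applies.
Chaudhari, Ivanova and Kapoor all have date first returned to the chamber Oct 6, 2008, so the next rule applies.
Among Chaudhari, Ivanova and Kapoor, alphabetically by surname: Chaudhari before Ivanova before Kapoor.
Full order: Eriksen, Okafor, Reyes, Tran, Chaudhari, Ivanova, Kapoor.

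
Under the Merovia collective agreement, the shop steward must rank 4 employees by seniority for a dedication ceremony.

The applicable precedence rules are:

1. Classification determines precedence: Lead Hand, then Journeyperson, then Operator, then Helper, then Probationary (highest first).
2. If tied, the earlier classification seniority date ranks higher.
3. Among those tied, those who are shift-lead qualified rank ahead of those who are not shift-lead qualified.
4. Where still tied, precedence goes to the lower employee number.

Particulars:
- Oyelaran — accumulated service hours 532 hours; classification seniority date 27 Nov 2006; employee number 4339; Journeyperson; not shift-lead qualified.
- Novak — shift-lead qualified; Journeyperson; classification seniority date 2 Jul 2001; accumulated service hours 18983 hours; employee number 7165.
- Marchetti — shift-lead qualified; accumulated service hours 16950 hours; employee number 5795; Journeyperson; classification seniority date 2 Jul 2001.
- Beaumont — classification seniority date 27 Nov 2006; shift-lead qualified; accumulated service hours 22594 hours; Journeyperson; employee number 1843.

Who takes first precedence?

By classification: Marchetti, Novak, Beaumont and Oyelaran (Journeyperson).
Among Marchetti, Novak, Beaumont and Oyelaran, by classification seniority date (earlier first): Marchetti and Novak (2 Jul 2001) before Beaumont and Oyelaran (27 Nov 2006).
Marchetti and Novak are each shift-lead qualified, so the next rule applies.
Among Marchetti and Novak, by employee number (lower first): Marchetti (5795) before Novak (7165).
Among Beaumont and Oyelaran, shift-lead qualified before not shift-lead qualified: Beaumont (shift-lead qualified) before Oyelaran (not shift-lead qualified).
Order: Marchetti, Novak, Beaumont, Oyelaran.

Marchetti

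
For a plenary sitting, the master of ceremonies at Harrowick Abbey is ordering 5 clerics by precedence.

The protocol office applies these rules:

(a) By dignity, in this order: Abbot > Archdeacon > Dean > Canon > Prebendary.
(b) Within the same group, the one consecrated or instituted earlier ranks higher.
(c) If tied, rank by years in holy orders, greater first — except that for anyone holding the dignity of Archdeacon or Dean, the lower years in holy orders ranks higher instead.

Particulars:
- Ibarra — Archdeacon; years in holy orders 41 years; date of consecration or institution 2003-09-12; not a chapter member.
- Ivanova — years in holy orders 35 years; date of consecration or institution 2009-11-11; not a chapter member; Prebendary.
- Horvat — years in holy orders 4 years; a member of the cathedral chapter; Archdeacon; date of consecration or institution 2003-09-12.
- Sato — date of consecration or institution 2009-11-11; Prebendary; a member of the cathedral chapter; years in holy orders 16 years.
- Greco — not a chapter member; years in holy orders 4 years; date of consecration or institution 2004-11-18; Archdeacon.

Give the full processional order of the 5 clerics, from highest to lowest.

Horvat, Ibarra, Greco, Ivanova, Sato

By dignity: Horvat, Ibarra and Greco (Archdeacon); then Ivanova and Sato (Prebendary).
Among Horvat, Ibarra and Greco, by date of consecration or institution (earlier first): Horvat and Ibarra (2003-09-12) before Greco (2004-11-18).
Among Horvat and Ibarra, by years in holy orders (lower first) (reversed rule for this group): Horvat (4 years) before Ibarra (41 years).
Ivanova and Sato both have date of consecration or institution 2009-11-11, so the next rule applies.
Among Ivanova and Sato, by years in holy orders (higher first): Ivanova (35 years) before Sato (16 years).
Full order: Horvat, Ibarra, Greco, Ivanova, Sato.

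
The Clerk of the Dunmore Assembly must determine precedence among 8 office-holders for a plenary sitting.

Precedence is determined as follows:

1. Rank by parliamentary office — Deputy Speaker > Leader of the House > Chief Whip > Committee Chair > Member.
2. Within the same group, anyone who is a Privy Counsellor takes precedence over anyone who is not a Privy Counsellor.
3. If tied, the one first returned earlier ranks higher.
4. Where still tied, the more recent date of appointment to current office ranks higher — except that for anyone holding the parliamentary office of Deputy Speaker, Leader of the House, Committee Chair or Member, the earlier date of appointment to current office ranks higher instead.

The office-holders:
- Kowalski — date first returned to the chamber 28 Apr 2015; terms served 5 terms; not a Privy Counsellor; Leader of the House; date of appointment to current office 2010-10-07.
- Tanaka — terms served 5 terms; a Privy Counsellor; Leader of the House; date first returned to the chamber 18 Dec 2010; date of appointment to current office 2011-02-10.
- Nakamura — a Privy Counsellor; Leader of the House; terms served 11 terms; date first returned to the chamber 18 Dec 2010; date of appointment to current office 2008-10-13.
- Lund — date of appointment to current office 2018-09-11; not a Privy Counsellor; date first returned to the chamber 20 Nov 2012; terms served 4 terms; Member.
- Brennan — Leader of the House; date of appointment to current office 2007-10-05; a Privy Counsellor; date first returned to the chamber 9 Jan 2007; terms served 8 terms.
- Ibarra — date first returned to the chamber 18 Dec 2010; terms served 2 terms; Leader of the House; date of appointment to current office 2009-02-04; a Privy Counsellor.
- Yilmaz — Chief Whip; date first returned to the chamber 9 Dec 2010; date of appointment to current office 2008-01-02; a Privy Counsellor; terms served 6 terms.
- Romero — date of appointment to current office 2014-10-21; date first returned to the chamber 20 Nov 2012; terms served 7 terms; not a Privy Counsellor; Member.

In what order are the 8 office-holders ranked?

By parliamentary office: Brennan, Nakamura, Ibarra, Tanaka and Kowalski (Leader of the House); then Yilmaz (Chief Whip); then Romero and Lund (Member).
Among Brennan, Nakamura, Ibarra, Tanaka and Kowalski, a Privy Counsellor before not a Privy Counsellor: Brennan, Nakamura, Ibarra and Tanaka (a Privy Counsellor) before Kowalski (not a Privy Counsellor).
Among Brennan, Nakamura, Ibarra and Tanaka, by date first returned to the chamber (earlier first): Brennan (9 Jan 2007) before Nakamura, Ibarra and Tanaka (18 Dec 2010).
Among Nakamura, Ibarra and Tanaka, by date of appointment to current office (earlier first) (reversed rule for this group): Nakamura (2008-10-13) before Ibarra (2009-02-04) before Tanaka (2011-02-10).
Romero and Lund are each not a Privy Counsellor, so the next rule applies.
Romero and Lund both have date first returned to the chamber 20 Nov 2012, so the next rule applies.
Among Romero and Lund, by date of appointment to current office (earlier first) (reversed rule for this group): Romero (2014-10-21) before Lund (2018-09-11).
Full order: Brennan, Nakamura, Ibarra, Tanaka, Kowalski, Yilmaz, Romero, Lund.

Brennan, Nakamura, Ibarra, Tanaka, Kowalski, Yilmaz, Romero, Lund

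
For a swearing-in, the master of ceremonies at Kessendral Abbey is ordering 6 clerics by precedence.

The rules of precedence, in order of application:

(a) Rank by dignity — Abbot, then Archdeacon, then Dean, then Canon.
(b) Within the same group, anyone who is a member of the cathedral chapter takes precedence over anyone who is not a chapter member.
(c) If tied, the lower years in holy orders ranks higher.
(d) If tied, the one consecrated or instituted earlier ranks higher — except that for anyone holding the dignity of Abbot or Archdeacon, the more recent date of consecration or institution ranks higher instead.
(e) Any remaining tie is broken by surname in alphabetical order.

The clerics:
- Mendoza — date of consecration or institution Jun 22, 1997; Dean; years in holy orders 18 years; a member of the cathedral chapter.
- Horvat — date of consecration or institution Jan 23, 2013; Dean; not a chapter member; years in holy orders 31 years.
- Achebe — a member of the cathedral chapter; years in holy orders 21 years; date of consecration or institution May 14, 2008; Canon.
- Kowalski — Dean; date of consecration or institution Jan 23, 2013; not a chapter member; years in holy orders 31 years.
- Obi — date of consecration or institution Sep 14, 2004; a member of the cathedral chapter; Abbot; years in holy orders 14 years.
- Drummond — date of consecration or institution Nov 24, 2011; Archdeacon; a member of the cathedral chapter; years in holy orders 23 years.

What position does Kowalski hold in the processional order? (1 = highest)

5

By dignity: Obi (Abbot); then Drummond (Archdeacon); then Mendoza, Horvat and Kowalski (Dean); then Achebe (Canon).
Among Mendoza, Horvat and Kowalski, a member of the cathedral chapter before not a chapter member: Mendoza (a member of the cathedral chapter) before Horvat and Kowalski (not a chapter member).
Horvat and Kowalski both have years in holy orders 31 years, so the next rule applies.
Horvat and Kowalski both have date of consecration or institution Jan 23, 2013, so the next rule applies.
Among Horvat and Kowalski, alphabetically by surname: Horvat before Kowalski.
Order: Obi, Drummond, Mendoza, Horvat, Kowalski, Achebe. So position 5.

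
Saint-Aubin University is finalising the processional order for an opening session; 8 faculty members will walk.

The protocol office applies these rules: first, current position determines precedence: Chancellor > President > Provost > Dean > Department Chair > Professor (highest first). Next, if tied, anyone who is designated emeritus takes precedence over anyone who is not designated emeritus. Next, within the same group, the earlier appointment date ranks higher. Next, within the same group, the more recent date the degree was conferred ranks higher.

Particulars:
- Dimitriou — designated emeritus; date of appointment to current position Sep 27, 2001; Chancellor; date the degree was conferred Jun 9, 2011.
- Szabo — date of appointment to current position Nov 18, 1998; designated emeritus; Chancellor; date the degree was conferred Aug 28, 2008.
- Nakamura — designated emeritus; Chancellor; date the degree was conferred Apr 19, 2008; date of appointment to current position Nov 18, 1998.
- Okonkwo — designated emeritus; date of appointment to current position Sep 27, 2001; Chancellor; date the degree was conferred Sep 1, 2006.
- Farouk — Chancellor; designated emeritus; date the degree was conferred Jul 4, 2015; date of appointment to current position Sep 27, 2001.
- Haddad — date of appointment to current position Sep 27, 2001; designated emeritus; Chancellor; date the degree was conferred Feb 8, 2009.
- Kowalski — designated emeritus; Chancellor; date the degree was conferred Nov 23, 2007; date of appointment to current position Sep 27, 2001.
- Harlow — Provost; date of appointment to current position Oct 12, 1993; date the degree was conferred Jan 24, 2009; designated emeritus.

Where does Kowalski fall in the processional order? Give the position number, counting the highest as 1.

By current position: Szabo, Nakamura, Farouk, Dimitriou, Haddad, Kowalski and Okonkwo (Chancellor); then Harlow (Provost).
Szabo, Nakamura, Farouk, Dimitriou, Haddad, Kowalski and Okonkwo are each designated emeritus, so the next rule applies.
Among Szabo, Nakamura, Farouk, Dimitriou, Haddad, Kowalski and Okonkwo, by date of appointment to current position (earlier first): Szabo and Nakamura (Nov 18, 1998) before Farouk, Dimitriou, Haddad, Kowalski and Okonkwo (Sep 27, 2001).
Among Szabo and Nakamura, by date the degree was conferred (later first): Szabo (Aug 28, 2008) before Nakamura (Apr 19, 2008).
Among Farouk, Dimitriou, Haddad, Kowalski and Okonkwo, by date the degree was conferred (later first): Farouk (Jul 4, 2015) before Dimitriou (Jun 9, 2011) before Haddad (Feb 8, 2009) before Kowalski (Nov 23, 2007) before Okonkwo (Sep 1, 2006).
Order: Szabo, Nakamura, Farouk, Dimitriou, Haddad, Kowalski, Okonkwo, Harlow. So position 6.

6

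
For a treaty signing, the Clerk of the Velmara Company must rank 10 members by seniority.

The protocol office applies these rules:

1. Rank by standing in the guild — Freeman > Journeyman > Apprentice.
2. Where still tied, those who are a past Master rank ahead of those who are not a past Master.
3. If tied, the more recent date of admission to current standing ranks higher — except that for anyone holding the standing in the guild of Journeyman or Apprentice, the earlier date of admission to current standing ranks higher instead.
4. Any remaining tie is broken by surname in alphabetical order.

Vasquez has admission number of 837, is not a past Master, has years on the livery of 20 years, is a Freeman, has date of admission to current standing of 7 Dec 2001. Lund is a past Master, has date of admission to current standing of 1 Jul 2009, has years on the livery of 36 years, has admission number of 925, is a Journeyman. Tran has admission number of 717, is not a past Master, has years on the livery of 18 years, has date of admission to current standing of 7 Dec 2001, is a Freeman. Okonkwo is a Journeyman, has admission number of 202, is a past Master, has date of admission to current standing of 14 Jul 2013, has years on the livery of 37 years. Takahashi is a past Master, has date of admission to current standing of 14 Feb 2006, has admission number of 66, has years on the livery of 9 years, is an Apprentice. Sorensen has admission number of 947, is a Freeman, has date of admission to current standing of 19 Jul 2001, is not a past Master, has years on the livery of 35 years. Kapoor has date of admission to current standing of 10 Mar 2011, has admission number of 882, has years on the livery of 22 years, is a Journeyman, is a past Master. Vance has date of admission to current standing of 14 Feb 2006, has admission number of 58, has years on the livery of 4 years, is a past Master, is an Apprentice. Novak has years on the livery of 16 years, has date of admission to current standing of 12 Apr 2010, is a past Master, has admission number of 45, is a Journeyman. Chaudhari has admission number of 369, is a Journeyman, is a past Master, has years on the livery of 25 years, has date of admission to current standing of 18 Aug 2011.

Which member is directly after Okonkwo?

Takahashi

By standing in the guild: Tran, Vasquez and Sorensen (Freeman); then Lund, Novak, Kapoor, Chaudhari and Okonkwo (Journeyman); then Takahashi and Vance (Apprentice).
Tran, Vasquez and Sorensen are each not a past Master, so the next rule applies.
Among Tran, Vasquez and Sorensen, by date of admission to current standing (later first): Tran and Vasquez (7 Dec 2001) before Sorensen (19 Jul 2001).
Among Tran and Vasquez, alphabetically by surname: Tran before Vasquez.
Lund, Novak, Kapoor, Chaudhari and Okonkwo are each a past Master, so the next rule applies.
Among Lund, Novak, Kapoor, Chaudhari and Okonkwo, by date of admission to current standing (earlier first) (reversed rule for this group): Lund (1 Jul 2009) before Novak (12 Apr 2010) before Kapoor (10 Mar 2011) before Chaudhari (18 Aug 2011) before Okonkwo (14 Jul 2013).
Takahashi and Vance are each a past Master, so the next rule applies.
Takahashi and Vance both have date of admission to current standing 14 Feb 2006, so the next rule applies.
Among Takahashi and Vance, alphabetically by surname: Takahashi before Vance.
Order: Tran, Vasquez, Sorensen, Lund, Novak, Kapoor, Chaudhari, Okonkwo, Takahashi, Vance.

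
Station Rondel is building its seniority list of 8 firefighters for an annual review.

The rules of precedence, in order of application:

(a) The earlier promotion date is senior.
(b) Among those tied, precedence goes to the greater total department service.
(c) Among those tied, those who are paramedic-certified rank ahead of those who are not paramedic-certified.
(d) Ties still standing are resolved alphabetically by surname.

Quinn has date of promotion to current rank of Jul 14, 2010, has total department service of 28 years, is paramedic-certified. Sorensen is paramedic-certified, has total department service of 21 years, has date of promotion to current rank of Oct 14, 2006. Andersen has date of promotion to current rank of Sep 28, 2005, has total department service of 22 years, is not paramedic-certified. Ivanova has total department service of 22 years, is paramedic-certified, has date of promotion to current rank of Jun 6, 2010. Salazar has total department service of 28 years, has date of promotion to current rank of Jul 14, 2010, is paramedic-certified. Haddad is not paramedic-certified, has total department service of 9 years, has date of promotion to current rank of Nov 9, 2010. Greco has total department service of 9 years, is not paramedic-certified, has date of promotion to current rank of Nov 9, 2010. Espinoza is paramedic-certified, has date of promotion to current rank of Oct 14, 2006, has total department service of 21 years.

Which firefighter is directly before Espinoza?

By date of promotion to current rank (earlier first): Andersen (Sep 28, 2005); then Espinoza and Sorensen (both Oct 14, 2006); then Ivanova (Jun 6, 2010); then Quinn and Salazar (both Jul 14, 2010); then Greco and Haddad (both Nov 9, 2010).
Espinoza and Sorensen both have total department service 21 years, so the next rule applies.
Espinoza and Sorensen are each paramedic-certified, so the next rule applies.
Among Espinoza and Sorensen, alphabetically by surname: Espinoza before Sorensen.
Quinn and Salazar both have total department service 28 years, so the next rule applies.
Quinn and Salazar are each paramedic-certified, so the next rule applies.
Among Quinn and Salazar, alphabetically by surname: Quinn before Salazar.
Greco and Haddad both have total department service 9 years, so the next rule applies.
Greco and Haddad are each not paramedic-certified, so the next rule applies.
Among Greco and Haddad, alphabetically by surname: Greco before Haddad.
Order: Andersen, Espinoza, Sorensen, Ivanova, Quinn, Salazar, Greco, Haddad.

Andersen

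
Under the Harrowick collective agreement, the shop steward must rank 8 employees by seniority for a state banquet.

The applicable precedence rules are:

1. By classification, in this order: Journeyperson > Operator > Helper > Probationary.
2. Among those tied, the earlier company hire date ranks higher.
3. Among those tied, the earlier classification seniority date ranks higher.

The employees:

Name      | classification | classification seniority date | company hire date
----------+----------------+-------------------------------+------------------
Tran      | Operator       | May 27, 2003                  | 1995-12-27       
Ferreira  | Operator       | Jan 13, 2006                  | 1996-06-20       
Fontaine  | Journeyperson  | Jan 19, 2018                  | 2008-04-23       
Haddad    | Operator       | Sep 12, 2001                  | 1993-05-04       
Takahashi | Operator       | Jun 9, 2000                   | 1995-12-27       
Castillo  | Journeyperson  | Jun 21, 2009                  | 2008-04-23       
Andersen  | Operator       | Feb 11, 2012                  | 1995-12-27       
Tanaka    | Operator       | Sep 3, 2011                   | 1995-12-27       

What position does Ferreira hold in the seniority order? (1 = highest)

8

By classification: Castillo and Fontaine (Journeyperson); then Haddad, Takahashi, Tran, Tanaka, Andersen and Ferreira (Operator).
Castillo and Fontaine both have company hire date 2008-04-23, so the next rule applies.
Among Castillo and Fontaine, by classification seniority date (earlier first): Castillo (Jun 21, 2009) before Fontaine (Jan 19, 2018).
Among Haddad, Takahashi, Tran, Tanaka, Andersen and Ferreira, by company hire date (earlier first): Haddad (1993-05-04) before Takahashi, Tran, Tanaka and Andersen (1995-12-27) before Ferreira (1996-06-20).
Among Takahashi, Tran, Tanaka and Andersen, by classification seniority date (earlier first): Takahashi (Jun 9, 2000) before Tran (May 27, 2003) before Tanaka (Sep 3, 2011) before Andersen (Feb 11, 2012).
Order: Castillo, Fontaine, Haddad, Takahashi, Tran, Tanaka, Andersen, Ferreira. So position 8.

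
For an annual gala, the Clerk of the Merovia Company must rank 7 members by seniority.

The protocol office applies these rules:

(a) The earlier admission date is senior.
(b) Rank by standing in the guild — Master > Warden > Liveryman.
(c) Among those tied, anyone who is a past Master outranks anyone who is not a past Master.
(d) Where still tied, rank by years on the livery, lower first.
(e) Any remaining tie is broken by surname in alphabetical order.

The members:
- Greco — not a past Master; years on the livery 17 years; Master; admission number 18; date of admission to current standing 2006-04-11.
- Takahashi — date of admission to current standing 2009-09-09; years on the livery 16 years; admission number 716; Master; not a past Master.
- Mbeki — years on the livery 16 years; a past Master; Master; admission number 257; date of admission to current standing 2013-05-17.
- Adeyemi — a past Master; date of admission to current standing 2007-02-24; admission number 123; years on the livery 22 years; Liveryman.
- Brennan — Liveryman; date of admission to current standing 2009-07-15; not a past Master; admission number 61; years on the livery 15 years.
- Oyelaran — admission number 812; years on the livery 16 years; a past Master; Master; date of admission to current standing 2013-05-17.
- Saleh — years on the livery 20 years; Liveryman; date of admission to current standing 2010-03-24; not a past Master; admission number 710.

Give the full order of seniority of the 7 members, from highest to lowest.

By date of admission to current standing (earlier first): Greco (2006-04-11); then Adeyemi (2007-02-24); then Brennan (2009-07-15); then Takahashi (2009-09-09); then Saleh (2010-03-24); then Mbeki and Oyelaran (both 2013-05-17).
Mbeki and Oyelaran are each Master, so the next rule applies.
Mbeki and Oyelaran are each a past Master, so the next rule applies.
Mbeki and Oyelaran both have years on the livery 16 years, so the next rule applies.
Among Mbeki and Oyelaran, alphabetically by surname: Mbeki before Oyelaran.
Full order: Greco, Adeyemi, Brennan, Takahashi, Saleh, Mbeki, Oyelaran.

Greco, Adeyemi, Brennan, Takahashi, Saleh, Mbeki, Oyelaran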